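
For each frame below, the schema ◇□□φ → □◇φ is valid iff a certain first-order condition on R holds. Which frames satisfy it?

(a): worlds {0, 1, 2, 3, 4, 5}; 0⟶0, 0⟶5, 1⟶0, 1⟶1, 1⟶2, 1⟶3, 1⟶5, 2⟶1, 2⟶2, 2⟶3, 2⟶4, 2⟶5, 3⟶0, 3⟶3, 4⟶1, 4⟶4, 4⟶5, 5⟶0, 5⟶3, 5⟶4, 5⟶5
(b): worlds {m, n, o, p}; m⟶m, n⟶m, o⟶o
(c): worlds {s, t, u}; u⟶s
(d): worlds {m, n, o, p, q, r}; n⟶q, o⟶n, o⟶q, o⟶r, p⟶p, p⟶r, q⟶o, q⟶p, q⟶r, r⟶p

(a), (b)

The schema corresponds to a generalized confluence (Geach) condition: ∀x ∀y ∀z ((xRy ∧ xRz) → ∃w (yR²w ∧ zRw)).
(a): holds.
(b): holds.
(c): fails — uRs, uRs but no w with sR²w and sRw.
(d): fails — oRn, oRn but no w with nR²w and nRw.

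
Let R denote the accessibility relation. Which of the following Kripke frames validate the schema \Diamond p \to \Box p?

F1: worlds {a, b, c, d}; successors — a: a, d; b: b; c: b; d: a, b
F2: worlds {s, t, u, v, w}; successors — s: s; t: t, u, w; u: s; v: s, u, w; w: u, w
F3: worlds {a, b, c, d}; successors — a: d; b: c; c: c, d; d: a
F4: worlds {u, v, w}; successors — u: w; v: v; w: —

This is the axiom for partial functionality; its first-order frame correspondent is \forall x \forall y \forall z (Rxy \wedge Rxz \to y = z).
F1: fails — a sees both a and d.
F2: fails — t sees both t and u.
F3: fails — c sees both c and d.
F4: condition met.

F4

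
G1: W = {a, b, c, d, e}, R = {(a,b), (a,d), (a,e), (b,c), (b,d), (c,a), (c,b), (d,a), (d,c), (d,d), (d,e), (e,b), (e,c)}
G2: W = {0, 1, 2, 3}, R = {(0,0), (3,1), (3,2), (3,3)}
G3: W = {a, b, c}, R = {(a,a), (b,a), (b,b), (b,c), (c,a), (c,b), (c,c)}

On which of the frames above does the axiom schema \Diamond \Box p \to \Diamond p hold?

This is the axiom for a generalized confluence (Geach) condition; its first-order frame correspondent is \forall x \forall y (xRy \to \exists w (yRw \wedge xRw)).
G1: fails — bRc but no w with cRw and bRw.
G2: fails — 3R1 but no w with 1Rw and 3Rw.
G3: holds.

G3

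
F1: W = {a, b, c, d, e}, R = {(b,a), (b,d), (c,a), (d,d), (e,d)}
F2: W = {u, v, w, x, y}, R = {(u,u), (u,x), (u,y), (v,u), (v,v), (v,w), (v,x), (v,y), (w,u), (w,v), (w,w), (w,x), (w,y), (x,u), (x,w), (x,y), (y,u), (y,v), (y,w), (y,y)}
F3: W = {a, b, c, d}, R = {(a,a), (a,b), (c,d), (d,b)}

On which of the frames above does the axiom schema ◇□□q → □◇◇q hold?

This is the axiom for a generalized confluence (Geach) condition; its first-order frame correspondent is ∀x ∀y ∀z ((xRy ∧ xRz) → ∃w (yR²w ∧ zR²w)).
F1: fails — bRa, bRa but no w with aR²w and aR²w.
F2: satisfies the condition.
F3: fails — aRa, aRb but no w with aR²w and bR²w.

F2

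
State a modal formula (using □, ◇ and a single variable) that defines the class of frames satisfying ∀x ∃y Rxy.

This is seriality; the standard corresponding axiom is D: □s → ◇s.
Suppose □s→◇s is valid. At any x set V(s)=W. Then □s at x, so ◇s at x, so x has a successor.

□s → ◇s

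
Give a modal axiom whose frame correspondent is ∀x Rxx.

The condition is reflexivity. The T schema □r → r defines it.
Suppose □r→r is valid. At any x set V(r)={w : Rxw}. Then □r holds at x, so r holds at x, i.e. Rxx.

□r → r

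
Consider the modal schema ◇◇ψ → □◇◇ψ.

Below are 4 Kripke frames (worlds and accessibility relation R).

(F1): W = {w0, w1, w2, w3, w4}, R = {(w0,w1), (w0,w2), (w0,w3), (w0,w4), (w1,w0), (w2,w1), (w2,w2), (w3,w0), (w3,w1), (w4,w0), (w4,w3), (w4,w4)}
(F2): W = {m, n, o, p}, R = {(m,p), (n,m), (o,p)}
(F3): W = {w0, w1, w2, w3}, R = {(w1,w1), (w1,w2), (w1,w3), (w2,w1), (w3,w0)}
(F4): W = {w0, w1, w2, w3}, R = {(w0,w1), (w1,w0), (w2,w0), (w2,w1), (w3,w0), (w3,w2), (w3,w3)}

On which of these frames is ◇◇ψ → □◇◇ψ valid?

none

Frame correspondent (Sahlqvist): ∀x ∀y ∀z ((xR²y ∧ xRz) → ∃w (y = w ∧ zR²w)) — i.e. a generalized confluence (Geach) condition.
(F1): fails — w0R²w0, w0Rw1 but no w with w0=w and w1R²w.
(F2): fails — nR²p, nRm but no w with p=w and mR²w.
(F3): fails — w1R²w0, w1Rw2 but no w with w0=w and w2R²w.
(F4): fails — w0R²w0, w0Rw1 but no w with w0=w and w1R²w.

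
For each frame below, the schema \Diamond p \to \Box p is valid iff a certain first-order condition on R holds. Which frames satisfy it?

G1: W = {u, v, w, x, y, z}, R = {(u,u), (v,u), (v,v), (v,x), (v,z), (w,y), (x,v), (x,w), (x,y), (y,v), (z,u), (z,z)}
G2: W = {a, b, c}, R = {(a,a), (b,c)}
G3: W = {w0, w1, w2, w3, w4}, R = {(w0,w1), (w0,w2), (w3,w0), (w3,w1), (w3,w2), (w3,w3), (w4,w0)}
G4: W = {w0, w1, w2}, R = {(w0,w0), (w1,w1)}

This is the axiom for partial functionality; its first-order frame correspondent is \forall x \forall y \forall z (Rxy \wedge Rxz \to y = z).
G1: fails — v sees both u and v.
G2: ✓.
G3: fails — w0 sees both w1 and w2.
G4: ✓.

G2, G4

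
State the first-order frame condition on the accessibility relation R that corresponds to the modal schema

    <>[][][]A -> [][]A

This is a Sahlqvist (Geach-type) schema ◇^1□^3A → □^2◇^0A.
Minimal-valuation argument: fix x; take any y with xR^1y and any z with xR^2z. Set V(A) to the set of worlds R-reachable from y in exactly 3 steps. Then □^3A holds at y, so the antecedent holds at x; validity forces ◇^0A at z, giving a w with zR^0w and yR^3w.
First-order correspondent: forall x forall y forall z ((xRy & x R^2 z) -> exists w (y R^3 w & z = w)).

forall x forall y forall z ((xRy & x R^2 z) -> exists w (y R^3 w & z = w))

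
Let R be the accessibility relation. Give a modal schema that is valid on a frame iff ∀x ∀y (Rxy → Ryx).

r → □◇r

A defining formula is r → □◇r (the B axiom).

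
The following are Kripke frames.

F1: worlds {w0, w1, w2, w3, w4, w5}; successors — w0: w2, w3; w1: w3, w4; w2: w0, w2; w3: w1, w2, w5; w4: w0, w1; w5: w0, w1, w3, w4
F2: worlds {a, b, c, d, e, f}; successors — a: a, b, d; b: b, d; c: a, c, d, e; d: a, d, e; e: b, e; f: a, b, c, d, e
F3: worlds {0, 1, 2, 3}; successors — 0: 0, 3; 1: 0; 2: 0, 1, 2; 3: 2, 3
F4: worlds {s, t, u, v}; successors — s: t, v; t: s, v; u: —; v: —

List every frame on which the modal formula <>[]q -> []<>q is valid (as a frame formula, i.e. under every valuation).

F2, F3

This is the axiom for convergence; its first-order frame correspondent is forall x forall y forall z (Rxy & Rxz -> exists w (Ryw & Rzw)).
F1: fails — Rw3w1 and Rw3w2 but w1 and w2 have no common successor.
F2: ✓.
F3: ✓.
F4: fails — Rsv and Rsv but v and v have no common successor.
Valid on: F2, F3.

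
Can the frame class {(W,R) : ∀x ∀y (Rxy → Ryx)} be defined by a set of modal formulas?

Yes — defined by q → □◇q

The condition is symmetry. A defining modal formula is q → □◇q.
Suppose q→□◇q is valid. Take Rxy and set V(q)={x}. Then q at x, so □◇q at x, so ◇q at y, so some z with Ryz has q; z=x, i.e. Ryx.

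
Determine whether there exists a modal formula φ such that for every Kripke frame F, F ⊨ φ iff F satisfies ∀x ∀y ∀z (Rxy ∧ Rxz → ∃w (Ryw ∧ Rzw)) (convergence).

This is a Sahlqvist condition; the .2 axiom ◇□q → □◇q defines it.

Yes — defined by ◇□q → □◇q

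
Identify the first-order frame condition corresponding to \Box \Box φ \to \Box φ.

Suppose □□φ→□φ is valid. Take Rxy and set V(φ)={w : xR²w}. Then □□φ at x, so □φ at x, so φ at y, i.e. ∃z(Rxz∧Rzy).

density: \forall x \forall y (Rxy \to \exists z (Rxz \wedge Rzy))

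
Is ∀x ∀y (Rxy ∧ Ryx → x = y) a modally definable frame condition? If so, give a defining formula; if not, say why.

Not definable by any modal formula

If a class were modally definable it would be closed under surjective bounded morphisms (Goldblatt–Thomason).
The 4-cycle (worlds a,b,c,d with a→b→c→d→a) is antisymmetric. Sending even-indexed worlds to a and odd-indexed worlds to b is a surjective bounded morphism onto the two-world frame with a↔b, which is not antisymmetric.
Hence antisymmetry is not modally definable.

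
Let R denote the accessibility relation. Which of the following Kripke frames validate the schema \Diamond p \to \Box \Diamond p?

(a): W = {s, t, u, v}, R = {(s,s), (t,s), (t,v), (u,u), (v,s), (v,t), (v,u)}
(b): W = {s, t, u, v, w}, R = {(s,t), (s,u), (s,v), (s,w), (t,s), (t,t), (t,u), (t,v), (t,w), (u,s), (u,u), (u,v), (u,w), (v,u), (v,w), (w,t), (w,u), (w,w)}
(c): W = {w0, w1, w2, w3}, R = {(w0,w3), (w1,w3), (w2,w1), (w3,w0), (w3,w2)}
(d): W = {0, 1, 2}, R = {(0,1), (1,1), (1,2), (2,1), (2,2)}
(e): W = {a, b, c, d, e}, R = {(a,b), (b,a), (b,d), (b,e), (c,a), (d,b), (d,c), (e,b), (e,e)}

(d)

This is the axiom for the Euclidean property; its first-order frame correspondent is \forall x \forall y \forall z (Rxy \wedge Rxz \to Ryz).
(a): fails — Rtv and Rtv but not Rvv.
(b): fails — Rsv and Rsv but not Rvv.
(c): fails — Rw0w3 and Rw0w3 but not Rw3w3.
(d): condition met.
(e): fails — Rab and Rab but not Rbb.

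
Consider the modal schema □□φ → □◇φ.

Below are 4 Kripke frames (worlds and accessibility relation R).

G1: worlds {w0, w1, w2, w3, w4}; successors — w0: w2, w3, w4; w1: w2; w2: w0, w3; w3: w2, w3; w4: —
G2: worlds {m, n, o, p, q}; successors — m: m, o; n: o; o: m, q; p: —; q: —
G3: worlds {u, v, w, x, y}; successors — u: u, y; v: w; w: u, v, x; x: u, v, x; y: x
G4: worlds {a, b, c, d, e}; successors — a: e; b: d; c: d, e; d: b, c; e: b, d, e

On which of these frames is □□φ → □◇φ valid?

G3, G4

Frame correspondent (Sahlqvist): ∀x ∀z (xRz → ∃w (xR²w ∧ zRw)) — i.e. a generalized confluence (Geach) condition.
G1: fails — w0Rw4 but no w with w0R²w and w4Rw.
G2: fails — oRq but no w with oR²w and qRw.
G3: satisfies the condition.
G4: satisfies the condition.
Valid on: G3, G4.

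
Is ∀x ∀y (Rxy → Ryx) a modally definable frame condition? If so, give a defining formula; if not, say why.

Yes — defined by p → □◇p

Yes: it is symmetry, defined by the B schema p → □◇p.
Suppose p→□◇p is valid. Take Rxy and set V(p)={x}. Then p at x, so □◇p at x, so ◇p at y, so some z with Ryz has p; z=x, i.e. Ryx.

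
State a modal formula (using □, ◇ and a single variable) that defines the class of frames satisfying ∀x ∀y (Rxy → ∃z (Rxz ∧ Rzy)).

A defining formula is □□q → □q (the C4 axiom).
Suppose □□q→□q is valid. Take Rxy and set V(q)={w : xR²w}. Then □□q at x, so □q at x, so q at y, i.e. ∃z(Rxz∧Rzy).

□□q → □q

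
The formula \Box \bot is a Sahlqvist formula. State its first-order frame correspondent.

□⊥ is valid iff no world has any successor (otherwise □⊥ fails at any world with one).

Emptiness of R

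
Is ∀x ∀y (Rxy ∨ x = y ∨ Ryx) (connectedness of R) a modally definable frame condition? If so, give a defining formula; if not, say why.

No

If a class were modally definable it would be closed under disjoint unions (Goldblatt–Thomason).
Take 3 disjoint single-world reflexive frames: each is trivially connected, but their disjoint union has 3 worlds with no edge between distinct components, so it is not connected.
Hence connectedness of R is not modally definable.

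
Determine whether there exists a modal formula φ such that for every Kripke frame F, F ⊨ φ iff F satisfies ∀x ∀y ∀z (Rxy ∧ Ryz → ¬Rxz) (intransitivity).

Modal frame validity is preserved under surjective bounded morphisms.
The 7-cycle (worlds s,t,u,v,w,x,y with s→t→u→v→w→x→y→s) is intransitive. Mapping every world to a single reflexive point • is a surjective bounded morphism; the reflexive point is not intransitive (R••∧R•• but R••).
Hence intransitivity is not modally definable.

Not definable by any modal formula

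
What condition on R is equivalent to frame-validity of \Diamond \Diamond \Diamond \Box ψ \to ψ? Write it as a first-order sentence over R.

\forall x \forall y (x R^3 y \to \exists w (yRw \wedge x = w))

This is a Sahlqvist (Geach-type) schema ◇^3□^1ψ → □^0◇^0ψ.
First-order correspondent: \forall x \forall y (x R^3 y \to \exists w (yRw \wedge x = w)).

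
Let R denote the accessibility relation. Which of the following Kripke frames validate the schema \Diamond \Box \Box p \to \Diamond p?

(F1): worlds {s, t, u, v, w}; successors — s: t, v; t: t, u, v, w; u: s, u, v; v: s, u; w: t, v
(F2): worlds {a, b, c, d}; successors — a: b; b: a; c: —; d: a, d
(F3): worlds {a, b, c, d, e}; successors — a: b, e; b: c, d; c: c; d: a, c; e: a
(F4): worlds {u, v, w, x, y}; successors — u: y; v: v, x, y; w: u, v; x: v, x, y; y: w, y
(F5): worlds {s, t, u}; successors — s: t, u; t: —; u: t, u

(F1), (F2)

The schema corresponds to a generalized confluence (Geach) condition: \forall x \forall y (xRy \to \exists w (y R^2 w \wedge xRw)).
(F1): ✓.
(F2): ✓.
(F3): fails — aRb but no w with bR²w and aRw.
(F4): fails — wRu but no t with uR²t and wRt.
(F5): fails — sRt but no w with tR²w and sRw.
Valid on: (F1), (F2).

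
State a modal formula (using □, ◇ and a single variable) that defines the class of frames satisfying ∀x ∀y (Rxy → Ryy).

The condition is shift-reflexivity. The T□ schema □(□s → s) defines it.
Suppose □(□s→s) is valid. Take Rxy and set V(s)={w : Ryw}. Then at y, □s holds; since □(□s→s) at x, □s→s at y, so s at y, i.e. Ryy.

□(□s → s)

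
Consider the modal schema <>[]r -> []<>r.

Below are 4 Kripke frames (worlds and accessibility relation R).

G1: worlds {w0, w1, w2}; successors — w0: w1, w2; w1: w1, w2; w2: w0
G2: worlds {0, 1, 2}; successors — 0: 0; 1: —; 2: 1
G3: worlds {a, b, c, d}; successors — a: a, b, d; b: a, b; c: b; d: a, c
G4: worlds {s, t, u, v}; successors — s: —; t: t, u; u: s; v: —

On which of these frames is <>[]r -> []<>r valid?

G3

This is the axiom for convergence; its first-order frame correspondent is forall x forall y forall z (Rxy & Rxz -> exists w (Ryw & Rzw)).
G1: fails — Rw0w1 and Rw0w2 but w1 and w2 have no common successor.
G2: fails — R21 and R21 but 1 and 1 have no common successor.
G3: holds.
G4: fails — Rtt and Rtu but t and u have no common successor.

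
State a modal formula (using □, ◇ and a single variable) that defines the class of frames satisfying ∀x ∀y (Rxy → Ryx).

This is symmetry; the standard corresponding axiom is B: p → □◇p.
Suppose p→□◇p is valid. Take Rxy and set V(p)={x}. Then p at x, so □◇p at x, so ◇p at y, so some z with Ryz has p; z=x, i.e. Ryx.

p → □◇p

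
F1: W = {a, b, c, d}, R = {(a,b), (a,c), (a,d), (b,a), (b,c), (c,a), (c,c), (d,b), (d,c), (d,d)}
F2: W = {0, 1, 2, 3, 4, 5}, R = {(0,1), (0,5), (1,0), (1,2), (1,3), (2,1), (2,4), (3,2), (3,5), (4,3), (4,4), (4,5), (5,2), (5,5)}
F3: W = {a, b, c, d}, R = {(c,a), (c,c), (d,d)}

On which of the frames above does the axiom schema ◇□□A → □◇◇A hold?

F1, F2

Frame correspondent (Sahlqvist): ∀x ∀y ∀z ((xRy ∧ xRz) → ∃w (yR²w ∧ zR²w)) — i.e. a generalized confluence (Geach) condition.
F1: condition met.
F2: condition met.
F3: fails — cRa, cRa but no w with aR²w and aR²w.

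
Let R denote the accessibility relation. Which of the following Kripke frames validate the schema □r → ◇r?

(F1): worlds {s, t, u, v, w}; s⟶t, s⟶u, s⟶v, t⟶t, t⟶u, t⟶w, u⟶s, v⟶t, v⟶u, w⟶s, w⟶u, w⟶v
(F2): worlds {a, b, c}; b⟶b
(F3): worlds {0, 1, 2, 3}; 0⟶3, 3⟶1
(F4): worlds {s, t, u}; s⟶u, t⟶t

(F1)

Frame correspondent (Sahlqvist): ∀x ∃y Rxy — i.e. seriality.
(F1): condition met.
(F2): fails — world a has no successor.
(F3): fails — world 1 has no successor.
(F4): fails — world u has no successor.
Valid on: (F1).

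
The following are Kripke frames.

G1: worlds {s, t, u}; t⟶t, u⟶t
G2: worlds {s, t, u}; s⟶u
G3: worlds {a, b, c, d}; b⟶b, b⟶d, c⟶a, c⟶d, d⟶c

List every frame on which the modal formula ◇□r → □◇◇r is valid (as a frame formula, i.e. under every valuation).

Frame correspondent (Sahlqvist): ∀x ∀y ∀z ((xRy ∧ xRz) → ∃w (yRw ∧ zR²w)) — i.e. a generalized confluence (Geach) condition.
G1: ✓.
G2: fails — sRu, sRu but no w with uRw and uR²w.
G3: fails — bRd, bRd but no w with dRw and dR²w.
Valid on: G1.

G1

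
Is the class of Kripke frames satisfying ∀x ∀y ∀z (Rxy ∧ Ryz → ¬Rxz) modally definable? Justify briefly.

Not modally definable

If a class were modally definable it would be closed under surjective bounded morphisms (Goldblatt–Thomason).
The 3-cycle (worlds w0,w1,w2 with w0→w1→w2→w0) is intransitive. Mapping every world to a single reflexive point • is a surjective bounded morphism; the reflexive point is not intransitive (R••∧R•• but R••).
Hence intransitivity is not modally definable.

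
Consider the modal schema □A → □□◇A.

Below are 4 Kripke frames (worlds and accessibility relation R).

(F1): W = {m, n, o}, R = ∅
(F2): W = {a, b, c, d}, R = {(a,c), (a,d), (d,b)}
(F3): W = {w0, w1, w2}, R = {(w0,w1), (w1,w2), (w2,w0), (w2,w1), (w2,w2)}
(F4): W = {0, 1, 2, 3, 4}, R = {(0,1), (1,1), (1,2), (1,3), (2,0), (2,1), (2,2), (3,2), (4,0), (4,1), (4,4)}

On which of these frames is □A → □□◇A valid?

This is the axiom for a generalized confluence (Geach) condition; its first-order frame correspondent is ∀x ∀z (xR²z → ∃w (xRw ∧ zRw)).
(F1): ✓.
(F2): fails — aR²b but no w with aRw and bRw.
(F3): fails — w1R²w0 but no w with w1Rw and w0Rw.
(F4): fails — 0R²3 but no w with 0Rw and 3Rw.
Valid on: (F1).

(F1)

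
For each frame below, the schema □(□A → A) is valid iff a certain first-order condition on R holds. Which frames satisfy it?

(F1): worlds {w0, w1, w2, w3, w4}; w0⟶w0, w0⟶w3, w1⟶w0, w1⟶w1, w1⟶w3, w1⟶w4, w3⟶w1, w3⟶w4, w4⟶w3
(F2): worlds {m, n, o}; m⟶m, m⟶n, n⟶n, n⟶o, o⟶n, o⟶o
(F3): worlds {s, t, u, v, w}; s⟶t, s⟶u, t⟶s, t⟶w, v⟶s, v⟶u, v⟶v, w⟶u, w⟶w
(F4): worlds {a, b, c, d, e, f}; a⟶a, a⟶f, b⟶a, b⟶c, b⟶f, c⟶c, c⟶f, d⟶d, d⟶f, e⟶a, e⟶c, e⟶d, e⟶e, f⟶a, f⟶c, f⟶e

Frame correspondent (Sahlqvist): ∀x ∀y (Rxy → Ryy) — i.e. shift-reflexivity.
(F1): fails — Rw1w3 but not Rw3w3.
(F2): condition met.
(F3): fails — Rwu but not Ruu.
(F4): fails — Rcf but not Rff.

(F2)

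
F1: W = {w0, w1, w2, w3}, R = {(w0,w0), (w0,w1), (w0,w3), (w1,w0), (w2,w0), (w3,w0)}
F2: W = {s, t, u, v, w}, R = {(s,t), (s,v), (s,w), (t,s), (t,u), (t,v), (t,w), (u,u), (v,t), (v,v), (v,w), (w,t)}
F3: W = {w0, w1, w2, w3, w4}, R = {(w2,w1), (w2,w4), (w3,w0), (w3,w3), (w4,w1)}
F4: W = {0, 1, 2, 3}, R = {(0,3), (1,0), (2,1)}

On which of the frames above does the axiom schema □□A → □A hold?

This is the axiom for density; its first-order frame correspondent is ∀x ∀y (Rxy → ∃z (Rxz ∧ Rzy)).
F1: ✓.
F2: fails — Rwt but no z with Rwz and Rzt.
F3: fails — Rw2w4 but no z with Rw2z and Rzw4.
F4: fails — R10 but no z with R1z and Rz0.
Valid on: F1.

F1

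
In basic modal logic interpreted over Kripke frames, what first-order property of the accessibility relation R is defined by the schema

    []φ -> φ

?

Suppose □φ→φ is valid. At any x set V(φ)={w : Rxw}. Then □φ holds at x, so φ holds at x, i.e. Rxx.
Conversely, on a frame with reflexivity the schema holds at every world under every valuation.
So the correspondent is reflexivity.

reflexivity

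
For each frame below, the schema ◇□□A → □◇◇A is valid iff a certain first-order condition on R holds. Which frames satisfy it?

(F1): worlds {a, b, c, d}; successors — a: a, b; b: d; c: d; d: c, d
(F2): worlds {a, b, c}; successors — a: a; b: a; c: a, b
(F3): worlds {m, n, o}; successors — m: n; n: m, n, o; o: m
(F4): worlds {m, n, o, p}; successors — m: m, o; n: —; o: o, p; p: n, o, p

(F1), (F2), (F3)

The schema corresponds to a generalized confluence (Geach) condition: ∀x ∀y ∀z ((xRy ∧ xRz) → ∃w (yR²w ∧ zR²w)).
(F1): condition met.
(F2): condition met.
(F3): condition met.
(F4): fails — pRn, pRn but no w with nR²w and nR²w.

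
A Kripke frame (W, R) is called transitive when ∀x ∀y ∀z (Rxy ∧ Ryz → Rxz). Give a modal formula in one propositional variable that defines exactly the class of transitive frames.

□p → □□p

The condition is transitivity. The 4 schema □p → □□p defines it.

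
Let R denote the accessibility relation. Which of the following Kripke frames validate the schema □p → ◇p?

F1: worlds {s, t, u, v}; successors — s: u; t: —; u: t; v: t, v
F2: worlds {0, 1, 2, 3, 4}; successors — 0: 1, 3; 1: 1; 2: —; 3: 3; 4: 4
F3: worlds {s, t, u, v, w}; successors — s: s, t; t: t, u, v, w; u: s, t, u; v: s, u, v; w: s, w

F3

The schema corresponds to seriality: ∀x ∃y Rxy.
F1: fails — world t has no successor.
F2: fails — world 2 has no successor.
F3: ✓.
Valid on: F3.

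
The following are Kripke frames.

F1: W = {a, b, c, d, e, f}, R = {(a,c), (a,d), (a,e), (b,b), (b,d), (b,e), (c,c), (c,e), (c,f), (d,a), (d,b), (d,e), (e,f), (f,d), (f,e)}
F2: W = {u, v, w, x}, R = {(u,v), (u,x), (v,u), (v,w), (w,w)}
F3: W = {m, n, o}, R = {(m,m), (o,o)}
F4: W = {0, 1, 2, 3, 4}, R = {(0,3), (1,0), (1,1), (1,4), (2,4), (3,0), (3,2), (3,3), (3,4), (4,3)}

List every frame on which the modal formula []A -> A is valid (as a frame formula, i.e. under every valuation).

none

Frame correspondent (Sahlqvist): forall x Rxx — i.e. reflexivity.
F1: fails — world a does not see itself.
F2: fails — world u does not see itself.
F3: fails — world n does not see itself.
F4: fails — world 0 does not see itself.
Valid on no frame.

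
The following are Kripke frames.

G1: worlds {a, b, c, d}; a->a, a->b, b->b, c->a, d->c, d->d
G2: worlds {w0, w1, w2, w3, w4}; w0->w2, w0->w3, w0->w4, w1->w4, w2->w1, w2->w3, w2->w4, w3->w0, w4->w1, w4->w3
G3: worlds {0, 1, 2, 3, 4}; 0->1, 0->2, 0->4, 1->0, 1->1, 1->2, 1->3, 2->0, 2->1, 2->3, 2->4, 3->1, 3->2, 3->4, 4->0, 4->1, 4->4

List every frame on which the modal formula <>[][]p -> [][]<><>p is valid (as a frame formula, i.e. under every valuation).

G1, G3

Frame correspondent (Sahlqvist): forall x forall y forall z ((xRy & x R^2 z) -> exists w (y R^2 w & z R^2 w)) — i.e. a generalized confluence (Geach) condition.
G1: satisfies the condition.
G2: fails — w0Rw4, w0R²w1 but no w with w4R²w and w1R²w.
G3: satisfies the condition.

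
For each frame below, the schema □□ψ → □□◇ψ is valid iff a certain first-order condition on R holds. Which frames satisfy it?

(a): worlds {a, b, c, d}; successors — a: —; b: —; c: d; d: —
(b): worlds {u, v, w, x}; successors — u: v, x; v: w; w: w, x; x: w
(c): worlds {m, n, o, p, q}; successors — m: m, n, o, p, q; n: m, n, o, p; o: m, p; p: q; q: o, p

(a), (b)

This is the axiom for a generalized confluence (Geach) condition; its first-order frame correspondent is ∀x ∀z (xR²z → ∃w (xR²w ∧ zRw)).
(a): satisfies the condition.
(b): satisfies the condition.
(c): fails — pR²p but no w with pR²w and pRw.
Valid on: (a), (b).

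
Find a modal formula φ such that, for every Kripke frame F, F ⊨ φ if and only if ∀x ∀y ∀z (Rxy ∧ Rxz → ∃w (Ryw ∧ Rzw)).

The condition is convergence. The .2 schema ◇□r → □◇r defines it.
Suppose ◇□r→□◇r is valid. Take Rxy, Rxz and set V(r)={w : Ryw}. Then □r at y so ◇□r at x, so □◇r at x, so ◇r at z, giving w with Rzw and Ryw.

◇□r → □◇r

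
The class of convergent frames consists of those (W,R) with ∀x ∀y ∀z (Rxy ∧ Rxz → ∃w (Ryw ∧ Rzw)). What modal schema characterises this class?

The condition is convergence. The .2 schema ◇□ψ → □◇ψ defines it.
Suppose ◇□ψ→□◇ψ is valid. Take Rxy, Rxz and set V(ψ)={w : Ryw}. Then □ψ at y so ◇□ψ at x, so □◇ψ at x, so ◇ψ at z, giving w with Rzw and Ryw.

◇□ψ → □◇ψ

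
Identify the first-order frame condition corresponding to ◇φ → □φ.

Suppose ◇φ→□φ is valid. Take Rxy, Rxz and set V(φ)={y}. Then ◇φ at x, so □φ at x, so φ at z, i.e. z=y.
The converse is a direct semantic check.
So the correspondent is partial functionality.

Partial functionality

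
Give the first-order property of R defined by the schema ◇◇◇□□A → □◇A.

∀x ∀y ∀z ((xR³y ∧ xRz) → ∃w (yR²w ∧ zRw))

This is a Sahlqvist (Geach-type) schema ◇^3□^2A → □^1◇^1A.
Minimal-valuation argument: fix x; take any y with xR^3y and any z with xR^1z. Set V(A) to the set of worlds R-reachable from y in exactly 2 steps. Then □^2A holds at y, so the antecedent holds at x; validity forces ◇^1A at z, giving a w with zR^1w and yR^2w.
First-order correspondent: ∀x ∀y ∀z ((xR³y ∧ xRz) → ∃w (yR²w ∧ zRw)).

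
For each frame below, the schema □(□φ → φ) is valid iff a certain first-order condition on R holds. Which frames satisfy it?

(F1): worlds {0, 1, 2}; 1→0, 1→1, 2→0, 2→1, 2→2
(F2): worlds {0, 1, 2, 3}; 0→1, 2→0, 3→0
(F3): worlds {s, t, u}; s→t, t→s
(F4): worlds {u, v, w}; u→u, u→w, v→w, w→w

(F4)

Frame correspondent (Sahlqvist): ∀x ∀y (Rxy → Ryy) — i.e. shift-reflexivity.
(F1): fails — R10 but not R00.
(F2): fails — R01 but not R11.
(F3): fails — Rts but not Rss.
(F4): ✓.
Valid on: (F4).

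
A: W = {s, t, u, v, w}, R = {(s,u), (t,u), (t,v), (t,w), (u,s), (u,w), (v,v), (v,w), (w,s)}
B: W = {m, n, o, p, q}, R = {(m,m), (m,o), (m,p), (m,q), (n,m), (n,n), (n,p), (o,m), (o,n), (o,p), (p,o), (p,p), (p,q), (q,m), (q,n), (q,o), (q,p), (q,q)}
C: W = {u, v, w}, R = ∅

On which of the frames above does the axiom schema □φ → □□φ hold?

C

This is the axiom for transitivity; its first-order frame correspondent is ∀x ∀y ∀z (Rxy ∧ Ryz → Rxz).
A: fails — Rvw and Rws but not Rvs.
B: fails — Rom and Rmo but not Roo.
C: condition met.
Valid on: C.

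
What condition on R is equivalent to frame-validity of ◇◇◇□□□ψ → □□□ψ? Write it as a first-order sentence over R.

∀x ∀y ∀z ((xR³y ∧ xR³z) → ∃w (yR³w ∧ z = w))

This is a Sahlqvist (Geach-type) schema ◇^3□^3ψ → □^3◇^0ψ.
First-order correspondent: ∀x ∀y ∀z ((xR³y ∧ xR³z) → ∃w (yR³w ∧ z = w)).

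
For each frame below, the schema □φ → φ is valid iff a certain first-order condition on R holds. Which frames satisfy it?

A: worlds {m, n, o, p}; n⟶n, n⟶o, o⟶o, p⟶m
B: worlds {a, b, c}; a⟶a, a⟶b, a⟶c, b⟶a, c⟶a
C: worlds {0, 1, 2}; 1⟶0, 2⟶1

The schema corresponds to reflexivity: ∀x Rxx.
A: fails — world m does not see itself.
B: fails — world b does not see itself.
C: fails — world 0 does not see itself.
Valid on no frame.

none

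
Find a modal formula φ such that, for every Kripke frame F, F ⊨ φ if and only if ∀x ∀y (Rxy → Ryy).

This is shift-reflexivity; the standard corresponding axiom is T□: □(□p → p).
Suppose □(□p→p) is valid. Take Rxy and set V(p)={w : Ryw}. Then at y, □p holds; since □(□p→p) at x, □p→p at y, so p at y, i.e. Ryy.

□(□p → p)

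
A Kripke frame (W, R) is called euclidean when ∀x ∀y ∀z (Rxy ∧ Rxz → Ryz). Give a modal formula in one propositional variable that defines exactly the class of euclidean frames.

◇r → □◇r

A defining formula is ◇r → □◇r (the 5 axiom).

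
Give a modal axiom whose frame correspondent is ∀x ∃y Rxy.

This is seriality; the standard corresponding axiom is D: □r → ◇r.

□r → ◇r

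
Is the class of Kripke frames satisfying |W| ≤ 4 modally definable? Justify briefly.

Not modally definable

Modal frame validity is preserved under disjoint unions.
Any modal formula valid on each of 5 disjoint one-world frames is valid on their disjoint union (validity is preserved under disjoint unions). Each one-world frame has |W|=1≤4, but the union has |W|=5.
Hence having at most 4 worlds is not modally definable.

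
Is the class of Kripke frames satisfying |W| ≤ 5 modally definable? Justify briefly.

Not modally definable

Modal frame validity is preserved under disjoint unions.
Any modal formula valid on each of 6 disjoint one-world frames is valid on their disjoint union (validity is preserved under disjoint unions). Each one-world frame has |W|=1≤5, but the union has |W|=6.
So no modal formula (or set of formulas) defines exactly the |W|≤5 frames.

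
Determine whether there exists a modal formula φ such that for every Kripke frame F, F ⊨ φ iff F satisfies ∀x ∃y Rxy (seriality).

Yes: it is seriality, defined by the D schema □r → ◇r.

Yes — defined by □r → ◇r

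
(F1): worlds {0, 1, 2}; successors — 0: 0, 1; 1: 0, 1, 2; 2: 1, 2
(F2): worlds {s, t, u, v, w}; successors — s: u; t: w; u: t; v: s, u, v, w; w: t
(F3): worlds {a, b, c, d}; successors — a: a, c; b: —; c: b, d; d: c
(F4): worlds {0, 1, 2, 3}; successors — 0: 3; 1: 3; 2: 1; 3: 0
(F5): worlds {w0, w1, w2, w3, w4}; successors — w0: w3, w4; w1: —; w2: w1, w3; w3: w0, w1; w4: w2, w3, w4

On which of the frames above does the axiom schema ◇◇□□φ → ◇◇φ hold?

The schema corresponds to a generalized confluence (Geach) condition: ∀x ∀y (xR²y → ∃w (yR²w ∧ xR²w)).
(F1): holds.
(F2): holds.
(F3): fails — aR²b but no w with bR²w and aR²w.
(F4): holds.
(F5): fails — w0R²w1 but no w with w1R²w and w0R²w.

(F1), (F2), (F4)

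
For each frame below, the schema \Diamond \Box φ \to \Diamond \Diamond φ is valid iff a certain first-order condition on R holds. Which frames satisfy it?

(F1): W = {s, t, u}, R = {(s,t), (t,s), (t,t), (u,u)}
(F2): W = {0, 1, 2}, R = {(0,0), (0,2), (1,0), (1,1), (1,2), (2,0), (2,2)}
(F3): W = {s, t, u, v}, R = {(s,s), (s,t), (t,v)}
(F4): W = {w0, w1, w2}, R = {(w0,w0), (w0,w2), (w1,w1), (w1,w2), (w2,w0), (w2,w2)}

(F1), (F2), (F4)

This is the axiom for a generalized confluence (Geach) condition; its first-order frame correspondent is \forall x \forall y (xRy \to \exists w (yRw \wedge x R^2 w)).
(F1): condition met.
(F2): condition met.
(F3): fails — tRv but no w with vRw and tR²w.
(F4): condition met.
Valid on: (F1), (F2), (F4).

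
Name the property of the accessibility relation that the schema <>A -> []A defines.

Suppose ◇A→□A is valid. Take Rxy, Rxz and set V(A)={y}. Then ◇A at x, so □A at x, so A at z, i.e. z=y.

partial functionality: forall x forall y forall z (Rxy & Rxz -> y = z)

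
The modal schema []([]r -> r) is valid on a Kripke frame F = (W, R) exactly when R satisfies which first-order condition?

This schema is the T□ axiom.
Its frame correspondent is shift-reflexivity — forall x forall y (Rxy -> Ryy).

shift-reflexivity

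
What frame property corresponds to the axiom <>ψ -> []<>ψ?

The Euclidean property

Suppose ◇ψ→□◇ψ is valid. Take Rxy, Rxz and set V(ψ)={y}. Then ◇ψ at x, so □◇ψ at x, so ◇ψ at z, so some w with Rzw has ψ; w=y, i.e. Rzy. By symmetry of the argument, Ryz.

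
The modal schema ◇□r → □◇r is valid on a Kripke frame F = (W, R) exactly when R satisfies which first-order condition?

convergence

Suppose ◇□r→□◇r is valid. Take Rxy, Rxz and set V(r)={w : Ryw}. Then □r at y so ◇□r at x, so □◇r at x, so ◇r at z, giving w with Rzw and Ryw.
Conversely, on a frame with convergence the schema holds at every world under every valuation.
So the correspondent is convergence.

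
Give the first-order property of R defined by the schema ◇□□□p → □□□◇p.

This is a Sahlqvist (Geach-type) schema ◇^1□^3p → □^3◇^1p.
Minimal-valuation argument: fix x; take any y with xR^1y and any z with xR^3z. Set V(p) to the set of worlds R-reachable from y in exactly 3 steps. Then □^3p holds at y, so the antecedent holds at x; validity forces ◇^1p at z, giving a w with zR^1w and yR^3w.
First-order correspondent: ∀x ∀y ∀z ((xRy ∧ xR³z) → ∃w (yR³w ∧ zRw)).

∀x ∀y ∀z ((xRy ∧ xR³z) → ∃w (yR³w ∧ zRw))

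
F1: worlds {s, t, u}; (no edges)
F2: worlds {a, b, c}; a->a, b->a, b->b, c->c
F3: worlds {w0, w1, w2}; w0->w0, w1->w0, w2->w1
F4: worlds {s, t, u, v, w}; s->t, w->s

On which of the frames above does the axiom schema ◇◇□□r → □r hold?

The schema corresponds to a generalized confluence (Geach) condition: ∀x ∀y ∀z ((xR²y ∧ xRz) → ∃w (yR²w ∧ z = w)).
F1: holds.
F2: fails — bR²a, bRb but no w with aR²w and b=w.
F3: fails — w2R²w0, w2Rw1 but no w with w0R²w and w1=w.
F4: fails — wR²t, wRs but no w* with tR²w* and s=w*.

F1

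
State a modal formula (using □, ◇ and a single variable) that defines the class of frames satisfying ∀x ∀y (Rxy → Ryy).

□(□s → s)

A defining formula is □(□s → s) (the T□ axiom).
Suppose □(□s→s) is valid. Take Rxy and set V(s)={w : Ryw}. Then at y, □s holds; since □(□s→s) at x, □s→s at y, so s at y, i.e. Ryy.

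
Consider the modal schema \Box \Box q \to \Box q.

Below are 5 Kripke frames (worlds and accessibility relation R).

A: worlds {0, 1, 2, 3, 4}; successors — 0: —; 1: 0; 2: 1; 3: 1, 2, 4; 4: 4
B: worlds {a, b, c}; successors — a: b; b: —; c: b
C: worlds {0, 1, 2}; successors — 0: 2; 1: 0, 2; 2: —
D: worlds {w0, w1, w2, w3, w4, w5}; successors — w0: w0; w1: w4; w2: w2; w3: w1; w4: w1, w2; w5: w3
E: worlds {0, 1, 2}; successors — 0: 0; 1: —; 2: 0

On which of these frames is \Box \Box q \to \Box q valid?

This is the axiom for density; its first-order frame correspondent is \forall x \forall y (Rxy \to \exists z (Rxz \wedge Rzy)).
A: fails — R10 but no z with R1z and Rz0.
B: fails — Rab but no z with Raz and Rzb.
C: fails — R10 but no z with R1z and Rz0.
D: fails — Rw3w1 but no z with Rw3z and Rzw1.
E: holds.
Valid on: E.

E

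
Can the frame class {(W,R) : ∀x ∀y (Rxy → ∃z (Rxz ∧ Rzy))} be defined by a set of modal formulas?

Yes — defined by □□p → □p

Yes: it is density, defined by the C4 schema □□p → □p.
Suppose □□p→□p is valid. Take Rxy and set V(p)={w : xR²w}. Then □□p at x, so □p at x, so p at y, i.e. ∃z(Rxz∧Rzy).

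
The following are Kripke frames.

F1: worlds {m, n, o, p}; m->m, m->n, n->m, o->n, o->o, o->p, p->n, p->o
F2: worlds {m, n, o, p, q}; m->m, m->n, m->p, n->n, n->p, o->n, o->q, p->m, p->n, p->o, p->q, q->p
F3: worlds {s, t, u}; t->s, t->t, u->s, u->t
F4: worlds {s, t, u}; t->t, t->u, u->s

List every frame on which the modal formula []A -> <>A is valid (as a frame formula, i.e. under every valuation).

F1, F2

Frame correspondent (Sahlqvist): forall x exists y Rxy — i.e. seriality.
F1: holds.
F2: holds.
F3: fails — world s has no successor.
F4: fails — world s has no successor.
Valid on: F1, F2.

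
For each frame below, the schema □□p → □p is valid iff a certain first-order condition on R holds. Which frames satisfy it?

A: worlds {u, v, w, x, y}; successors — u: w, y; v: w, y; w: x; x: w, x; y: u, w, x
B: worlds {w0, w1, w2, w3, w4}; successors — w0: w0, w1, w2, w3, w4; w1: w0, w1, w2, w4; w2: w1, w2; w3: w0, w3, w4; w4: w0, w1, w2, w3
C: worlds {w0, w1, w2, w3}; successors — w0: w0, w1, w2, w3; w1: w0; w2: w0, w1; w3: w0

B, C

This is the axiom for density; its first-order frame correspondent is ∀x ∀y (Rxy → ∃z (Rxz ∧ Rzy)).
A: fails — Ruy but no z with Ruz and Rzy.
B: holds.
C: holds.
Valid on: B, C.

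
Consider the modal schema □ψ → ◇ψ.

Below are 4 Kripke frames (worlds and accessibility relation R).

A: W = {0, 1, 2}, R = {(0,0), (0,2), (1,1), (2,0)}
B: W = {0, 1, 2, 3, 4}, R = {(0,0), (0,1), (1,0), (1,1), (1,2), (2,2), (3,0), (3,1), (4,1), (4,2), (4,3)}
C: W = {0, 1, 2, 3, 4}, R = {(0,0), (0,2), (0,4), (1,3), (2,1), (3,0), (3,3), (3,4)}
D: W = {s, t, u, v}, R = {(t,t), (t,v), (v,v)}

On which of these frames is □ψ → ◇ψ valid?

The schema corresponds to seriality: ∀x ∃y Rxy.
A: holds.
B: holds.
C: fails — world 4 has no successor.
D: fails — world s has no successor.

A, B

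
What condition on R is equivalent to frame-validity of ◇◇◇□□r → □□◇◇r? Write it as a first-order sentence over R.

∀x ∀y ∀z ((xR³y ∧ xR²z) → ∃w (yR²w ∧ zR²w))

This is a Sahlqvist (Geach-type) schema ◇^3□^2r → □^2◇^2r.
First-order correspondent: ∀x ∀y ∀z ((xR³y ∧ xR²z) → ∃w (yR²w ∧ zR²w)).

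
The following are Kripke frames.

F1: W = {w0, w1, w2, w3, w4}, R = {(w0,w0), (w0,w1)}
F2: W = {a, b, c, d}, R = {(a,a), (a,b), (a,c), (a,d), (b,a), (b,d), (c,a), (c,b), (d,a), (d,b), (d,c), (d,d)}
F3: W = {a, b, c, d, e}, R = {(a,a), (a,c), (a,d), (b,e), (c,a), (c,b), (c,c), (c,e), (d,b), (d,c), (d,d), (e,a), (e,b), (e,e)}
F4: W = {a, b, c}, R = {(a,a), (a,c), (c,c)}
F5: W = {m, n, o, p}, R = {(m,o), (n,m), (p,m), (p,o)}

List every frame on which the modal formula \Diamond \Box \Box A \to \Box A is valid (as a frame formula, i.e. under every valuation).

This is the axiom for a generalized confluence (Geach) condition; its first-order frame correspondent is \forall x \forall y \forall z ((xRy \wedge xRz) \to \exists w (y R^2 w \wedge z = w)).
F1: fails — w0Rw1, w0Rw0 but no w with w1R²w and w0=w.
F2: satisfies the condition.
F3: fails — cRb, cRc but no w with bR²w and c=w.
F4: fails — aRc, aRa but no w with cR²w and a=w.
F5: fails — mRo, mRo but no w with oR²w and o=w.
Valid on: F2.

F2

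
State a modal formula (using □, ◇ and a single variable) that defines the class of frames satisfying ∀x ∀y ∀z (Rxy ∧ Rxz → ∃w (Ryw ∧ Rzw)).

◇□s → □◇s

This is convergence; the standard corresponding axiom is .2: ◇□s → □◇s.
Suppose ◇□s→□◇s is valid. Take Rxy, Rxz and set V(s)={w : Ryw}. Then □s at y so ◇□s at x, so □◇s at x, so ◇s at z, giving w with Rzw and Ryw.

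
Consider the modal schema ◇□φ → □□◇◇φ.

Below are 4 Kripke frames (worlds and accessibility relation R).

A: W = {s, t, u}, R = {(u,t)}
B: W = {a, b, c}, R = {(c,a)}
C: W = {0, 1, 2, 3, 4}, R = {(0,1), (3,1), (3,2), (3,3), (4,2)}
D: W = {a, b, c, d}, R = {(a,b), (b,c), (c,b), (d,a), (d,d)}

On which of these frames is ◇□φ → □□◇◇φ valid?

Frame correspondent (Sahlqvist): ∀x ∀y ∀z ((xRy ∧ xR²z) → ∃w (yRw ∧ zR²w)) — i.e. a generalized confluence (Geach) condition.
A: holds.
B: holds.
C: fails — 3R1, 3R²1 but no w with 1Rw and 1R²w.
D: fails — dRa, dR²a but no w with aRw and aR²w.
Valid on: A, B.

A, B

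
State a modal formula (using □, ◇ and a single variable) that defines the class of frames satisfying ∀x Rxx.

A defining formula is □q → q (the T axiom).

□q → q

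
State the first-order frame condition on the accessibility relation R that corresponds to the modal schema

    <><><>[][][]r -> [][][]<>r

This is a Sahlqvist (Geach-type) schema ◇^3□^3r → □^3◇^1r.
First-order correspondent: forall x forall y forall z ((x R^3 y & x R^3 z) -> exists w (y R^3 w & zRw)).

forall x forall y forall z ((x R^3 y & x R^3 z) -> exists w (y R^3 w & zRw))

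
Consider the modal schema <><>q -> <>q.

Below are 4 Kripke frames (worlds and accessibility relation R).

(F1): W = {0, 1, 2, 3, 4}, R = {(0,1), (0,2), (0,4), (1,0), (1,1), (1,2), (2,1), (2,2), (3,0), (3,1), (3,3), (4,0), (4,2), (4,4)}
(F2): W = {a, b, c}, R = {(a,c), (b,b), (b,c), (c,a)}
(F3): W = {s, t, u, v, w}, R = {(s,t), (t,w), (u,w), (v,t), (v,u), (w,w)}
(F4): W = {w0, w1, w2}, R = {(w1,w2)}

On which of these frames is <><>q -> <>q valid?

(F4)

Frame correspondent (Sahlqvist): forall x forall y forall z (Rxy & Ryz -> Rxz) — i.e. transitivity.
(F1): fails — R10 and R04 but not R14.
(F2): fails — Rac and Rca but not Raa.
(F3): fails — Rvt and Rtw but not Rvw.
(F4): satisfies the condition.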